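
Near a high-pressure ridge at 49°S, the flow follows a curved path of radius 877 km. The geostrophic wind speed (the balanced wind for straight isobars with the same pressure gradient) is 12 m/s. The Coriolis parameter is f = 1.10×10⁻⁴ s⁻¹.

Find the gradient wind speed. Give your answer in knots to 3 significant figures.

27.3 knots

Around a high, pressure-gradient force acts outward with centrifugal, so Coriolis balances both:
fV = (1/ρ)|∂P/∂n| + V²/R  →  V² − fR·V + fR·V_g = 0
With fR = 1.10×10⁻⁴ × 877×10³ m = 96.5 m/s:
V = [fR − √((fR)² − 4 fR V_g)]/2 = [96.5 − √(96.5² − 4×96.5×12)]/2 = 14 m/s
Supergeostrophic (V > V_g = 12 m/s), as expected around a high.
Converting: 14 m/s × 1.944 = 27.3 knots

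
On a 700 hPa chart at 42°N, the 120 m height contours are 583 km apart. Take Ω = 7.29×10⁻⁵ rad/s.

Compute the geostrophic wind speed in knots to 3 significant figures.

40.2 knots

Coriolis parameter at 42°N:
f = 2Ω sin φ = 2 × 7.29×10⁻⁵ × sin 42° = 9.76×10⁻⁵ s⁻¹
Height gradient: |∂Z/∂n| = 120 m / 583000 m = 2.06×10⁻⁴
On a pressure surface, geostrophic balance gives V_g = (g/f)|∂Z/∂n|:
V_g = 9.81 × 2.06×10⁻⁴ / 9.76×10⁻⁵ = 20.7 m/s
Converting: 20.7 m/s × 1.944 = 40.2 knots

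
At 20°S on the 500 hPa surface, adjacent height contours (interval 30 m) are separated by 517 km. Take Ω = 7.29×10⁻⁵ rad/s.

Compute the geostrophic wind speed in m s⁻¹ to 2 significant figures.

11 m s⁻¹

Coriolis parameter at 20°S:
f = 2Ω sin φ = 2 × 7.29×10⁻⁵ × sin 20° = 4.99×10⁻⁵ s⁻¹
Height gradient: |∂Z/∂n| = 30 m / 517000 m = 5.80×10⁻⁵
On a pressure surface, geostrophic balance gives V_g = (g/f)|∂Z/∂n|:
V_g = 9.81 × 5.80×10⁻⁵ / 4.99×10⁻⁵ = 11.4 m/s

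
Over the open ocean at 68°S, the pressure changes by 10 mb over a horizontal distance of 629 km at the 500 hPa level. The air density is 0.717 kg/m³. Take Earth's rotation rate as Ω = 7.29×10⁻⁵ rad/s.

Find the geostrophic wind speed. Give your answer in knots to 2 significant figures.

32 knots

Coriolis parameter at 68°S:
f = 2Ω sin φ = 2 × 7.29×10⁻⁵ × sin 68° = 1.35×10⁻⁴ s⁻¹
Pressure gradient: |∂P/∂n| = 1000 Pa / 629000 m = 1.59×10⁻³ Pa/m
Geostrophic balance (pressure-gradient force = Coriolis force):
V_g = (1/(fρ)) |∂P/∂n| = 1.59×10⁻³ / (1.35×10⁻⁴ × 0.717) = 16.4 m/s
Converting: 16.4 m/s × 1.944 = 32 knots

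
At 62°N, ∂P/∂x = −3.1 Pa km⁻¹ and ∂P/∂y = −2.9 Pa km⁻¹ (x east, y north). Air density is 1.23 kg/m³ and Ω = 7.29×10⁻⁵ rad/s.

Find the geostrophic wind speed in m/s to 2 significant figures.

Coriolis parameter at 62°N:
f = 2Ω sin φ = 2 × 7.29×10⁻⁵ × sin 62° = 1.29×10⁻⁴ s⁻¹
Component geostrophic relations (x east, y north):
u_g = −(1/(fρ)) ∂P/∂y,  v_g = (1/(fρ)) ∂P/∂x
u_g = −(−2.9×10⁻³)/(1.29×10⁻⁴ × 1.23) = 18.3 m/s;  v_g = (−3.1×10⁻³)/(1.29×10⁻⁴ × 1.23) = −19.6 m/s
|V_g| = √(u_g² + v_g²) = 26.8 m/s

27 m/s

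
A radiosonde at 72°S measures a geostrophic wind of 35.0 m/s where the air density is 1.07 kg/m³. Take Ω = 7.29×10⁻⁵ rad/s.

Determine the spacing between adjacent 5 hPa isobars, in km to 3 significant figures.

Coriolis parameter at 72°S:
f = 2Ω sin φ = 2 × 7.29×10⁻⁵ × sin 72° = 1.39×10⁻⁴ s⁻¹
Geostrophic balance rearranged: |∂P/∂n| = f ρ V_g
|∂P/∂n| = 1.39×10⁻⁴ × 1.07 × 35.0 = 5.19×10⁻³ Pa/m
Isobar spacing: Δn = ΔP/|∂P/∂n| = 500 Pa / 5.19×10⁻³ Pa/m = 96284 m ≈ 96.3 km

96.3 km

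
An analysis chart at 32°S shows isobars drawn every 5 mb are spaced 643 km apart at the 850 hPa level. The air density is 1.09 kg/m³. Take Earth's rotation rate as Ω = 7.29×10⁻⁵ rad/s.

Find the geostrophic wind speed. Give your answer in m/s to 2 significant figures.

9.2 m/s

Coriolis parameter at 32°S:
f = 2Ω sin φ = 2 × 7.29×10⁻⁵ × sin 32° = 7.73×10⁻⁵ s⁻¹
Pressure gradient: |∂P/∂n| = 500 Pa / 643000 m = 7.78×10⁻⁴ Pa/m
Geostrophic balance (pressure-gradient force = Coriolis force):
V_g = (1/(fρ)) |∂P/∂n| = 7.78×10⁻⁴ / (7.73×10⁻⁵ × 1.09) = 9.23 m/s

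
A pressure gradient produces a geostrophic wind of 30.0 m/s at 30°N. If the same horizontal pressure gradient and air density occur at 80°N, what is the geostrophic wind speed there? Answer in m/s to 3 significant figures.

15.2 m/s

With the same pressure gradient and density, V_g ∝ 1/f ∝ 1/sin φ.
V₂ = V₁ · sin φ₁ / sin φ₂ = 30.0 × sin 30° / sin 80°
V₂ = 30.0 × 0.5000/0.9848 = 15.2 m/s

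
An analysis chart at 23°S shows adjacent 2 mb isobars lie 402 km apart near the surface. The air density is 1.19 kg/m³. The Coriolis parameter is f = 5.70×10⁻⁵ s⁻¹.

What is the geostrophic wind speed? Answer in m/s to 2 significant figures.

7.3 m/s

Pressure gradient: |∂P/∂n| = 200 Pa / 402000 m = 4.98×10⁻⁴ Pa/m
Geostrophic balance (pressure-gradient force = Coriolis force):
V_g = (1/(fρ)) |∂P/∂n| = 4.98×10⁻⁴ / (5.70×10⁻⁵ × 1.19) = 7.33 m/s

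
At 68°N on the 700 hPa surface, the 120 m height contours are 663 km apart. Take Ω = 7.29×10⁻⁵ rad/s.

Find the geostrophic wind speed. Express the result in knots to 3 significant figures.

25.5 knots

Coriolis parameter at 68°N:
f = 2Ω sin φ = 2 × 7.29×10⁻⁵ × sin 68° = 1.35×10⁻⁴ s⁻¹
Height gradient: |∂Z/∂n| = 120 m / 663000 m = 1.81×10⁻⁴
On a pressure surface, geostrophic balance gives V_g = (g/f)|∂Z/∂n|:
V_g = 9.81 × 1.81×10⁻⁴ / 1.35×10⁻⁴ = 13.1 m/s
Converting: 13.1 m/s × 1.944 = 25.5 knots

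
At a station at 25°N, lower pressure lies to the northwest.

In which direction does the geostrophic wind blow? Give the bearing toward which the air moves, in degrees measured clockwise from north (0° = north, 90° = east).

The pressure-gradient force points toward the northwest (bearing 315°).
Geostrophic balance: in the Northern Hemisphere the Coriolis force deflects motion to the right, so the geostrophic wind blows 90° to the right of the pressure-gradient force (low pressure on the left).
Rotating 315° by 90° clockwise gives 045° — the wind blows toward the northeast.

045°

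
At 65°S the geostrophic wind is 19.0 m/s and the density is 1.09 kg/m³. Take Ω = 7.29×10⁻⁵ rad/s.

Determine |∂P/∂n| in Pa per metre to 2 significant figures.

2.7×10⁻³ Pa/m

Coriolis parameter at 65°S:
f = 2Ω sin φ = 2 × 7.29×10⁻⁵ × sin 65° = 1.32×10⁻⁴ s⁻¹
Geostrophic balance rearranged: |∂P/∂n| = f ρ V_g
|∂P/∂n| = 1.32×10⁻⁴ × 1.09 × 19.0 = 2.74×10⁻³ Pa/m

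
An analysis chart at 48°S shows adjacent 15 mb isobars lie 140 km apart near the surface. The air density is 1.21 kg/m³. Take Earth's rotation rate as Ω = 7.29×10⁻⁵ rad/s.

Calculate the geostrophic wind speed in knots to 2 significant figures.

Coriolis parameter at 48°S:
f = 2Ω sin φ = 2 × 7.29×10⁻⁵ × sin 48° = 1.08×10⁻⁴ s⁻¹
Pressure gradient: |∂P/∂n| = 1500 Pa / 140000 m = 1.07×10⁻² Pa/m
Geostrophic balance (pressure-gradient force = Coriolis force):
V_g = (1/(fρ)) |∂P/∂n| = 1.07×10⁻² / (1.08×10⁻⁴ × 1.21) = 81.7 m/s
Converting: 81.7 m/s × 1.944 = 160 knots

160 knots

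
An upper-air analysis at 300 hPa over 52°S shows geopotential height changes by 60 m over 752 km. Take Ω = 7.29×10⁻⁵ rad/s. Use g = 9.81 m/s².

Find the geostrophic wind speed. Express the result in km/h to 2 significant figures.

25 km/h

Coriolis parameter at 52°S:
f = 2Ω sin φ = 2 × 7.29×10⁻⁵ × sin 52° = 1.15×10⁻⁴ s⁻¹
Height gradient: |∂Z/∂n| = 60 m / 752000 m = 7.98×10⁻⁵
On a pressure surface, geostrophic balance gives V_g = (g/f)|∂Z/∂n|:
V_g = 9.81 × 7.98×10⁻⁵ / 1.15×10⁻⁴ = 6.81 m/s
Converting: 6.81 m/s × 3.6 = 25 km/h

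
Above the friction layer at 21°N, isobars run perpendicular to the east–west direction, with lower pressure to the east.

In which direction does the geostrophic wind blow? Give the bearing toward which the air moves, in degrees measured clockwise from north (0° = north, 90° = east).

180°

The pressure-gradient force points toward the east (bearing 090°).
Geostrophic balance: in the Northern Hemisphere the Coriolis force deflects motion to the right, so the geostrophic wind blows 90° to the right of the pressure-gradient force (low pressure on the left).
Rotating 090° by 90° clockwise gives 180° — the wind blows toward the south.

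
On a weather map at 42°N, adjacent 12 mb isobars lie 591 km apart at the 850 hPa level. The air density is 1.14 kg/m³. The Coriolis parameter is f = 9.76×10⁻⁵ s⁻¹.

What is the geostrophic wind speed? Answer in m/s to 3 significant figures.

18.2 m/s

Pressure gradient: |∂P/∂n| = 1200 Pa / 591000 m = 2.03×10⁻³ Pa/m
Geostrophic balance (pressure-gradient force = Coriolis force):
V_g = (1/(fρ)) |∂P/∂n| = 2.03×10⁻³ / (9.76×10⁻⁵ × 1.14) = 18.2 m/s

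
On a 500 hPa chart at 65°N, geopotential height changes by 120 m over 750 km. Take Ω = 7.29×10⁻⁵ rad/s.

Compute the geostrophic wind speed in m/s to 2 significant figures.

12 m/s

Coriolis parameter at 65°N:
f = 2Ω sin φ = 2 × 7.29×10⁻⁵ × sin 65° = 1.32×10⁻⁴ s⁻¹
Height gradient: |∂Z/∂n| = 120 m / 750000 m = 1.60×10⁻⁴
On a pressure surface, geostrophic balance gives V_g = (g/f)|∂Z/∂n|:
V_g = 9.81 × 1.60×10⁻⁴ / 1.32×10⁻⁴ = 11.9 m/s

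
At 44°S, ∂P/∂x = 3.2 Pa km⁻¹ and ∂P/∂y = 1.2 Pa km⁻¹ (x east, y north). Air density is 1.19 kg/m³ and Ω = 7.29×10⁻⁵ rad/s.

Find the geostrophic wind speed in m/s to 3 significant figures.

Coriolis parameter at 44°S:
f = 2Ω sin φ = 2 × 7.29×10⁻⁵ × sin 44° = 1.01×10⁻⁴ s⁻¹
In the Southern Hemisphere f is negative: f = −1.01×10⁻⁴ s⁻¹.
Component geostrophic relations (x east, y north):
u_g = −(1/(fρ)) ∂P/∂y,  v_g = (1/(fρ)) ∂P/∂x
u_g = −(1.2×10⁻³)/(−1.01×10⁻⁴ × 1.19) = 9.96 m/s;  v_g = (3.2×10⁻³)/(−1.01×10⁻⁴ × 1.19) = −26.6 m/s
|V_g| = √(u_g² + v_g²) = 28.4 m/s

28.4 m/s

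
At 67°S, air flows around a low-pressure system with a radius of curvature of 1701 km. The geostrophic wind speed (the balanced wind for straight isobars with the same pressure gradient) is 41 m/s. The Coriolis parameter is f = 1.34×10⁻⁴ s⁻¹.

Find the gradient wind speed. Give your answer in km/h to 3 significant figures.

Around a low, centrifugal force acts outward with Coriolis, so pressure-gradient force balances both:
(1/ρ)|∂P/∂n| = fV + V²/R  →  V² + fR·V − fR·V_g = 0
With fR = 1.34×10⁻⁴ × 1701×10³ m = 228 m/s:
V = [−fR + √((fR)² + 4 fR V_g)]/2 = [−228 + √(228² + 4×228×41)]/2 = 35.5 m/s
Subgeostrophic (V < V_g = 41 m/s), as expected around a low.
Converting: 35.5 m/s × 3.6 = 128 km/h

128 km/h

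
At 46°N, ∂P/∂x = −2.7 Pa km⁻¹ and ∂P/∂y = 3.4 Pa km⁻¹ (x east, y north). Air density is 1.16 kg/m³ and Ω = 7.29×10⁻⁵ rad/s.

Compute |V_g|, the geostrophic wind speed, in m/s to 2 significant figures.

36 m/s

Coriolis parameter at 46°N:
f = 2Ω sin φ = 2 × 7.29×10⁻⁵ × sin 46° = 1.05×10⁻⁴ s⁻¹
Component geostrophic relations (x east, y north):
u_g = −(1/(fρ)) ∂P/∂y,  v_g = (1/(fρ)) ∂P/∂x
u_g = −(3.4×10⁻³)/(1.05×10⁻⁴ × 1.16) = −27.9 m/s;  v_g = (−2.7×10⁻³)/(1.05×10⁻⁴ × 1.16) = −22.2 m/s
|V_g| = √(u_g² + v_g²) = 35.7 m/s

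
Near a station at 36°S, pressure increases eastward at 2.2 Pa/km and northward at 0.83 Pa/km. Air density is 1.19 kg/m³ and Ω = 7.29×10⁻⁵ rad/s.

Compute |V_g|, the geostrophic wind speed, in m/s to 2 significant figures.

Coriolis parameter at 36°S:
f = 2Ω sin φ = 2 × 7.29×10⁻⁵ × sin 36° = 8.57×10⁻⁵ s⁻¹
In the Southern Hemisphere f is negative: f = −8.57×10⁻⁵ s⁻¹.
Component geostrophic relations (x east, y north):
u_g = −(1/(fρ)) ∂P/∂y,  v_g = (1/(fρ)) ∂P/∂x
u_g = −(0.83×10⁻³)/(−8.57×10⁻⁵ × 1.19) = 8.14 m/s;  v_g = (2.2×10⁻³)/(−8.57×10⁻⁵ × 1.19) = −21.6 m/s
|V_g| = √(u_g² + v_g²) = 23.1 m/s

23 m/s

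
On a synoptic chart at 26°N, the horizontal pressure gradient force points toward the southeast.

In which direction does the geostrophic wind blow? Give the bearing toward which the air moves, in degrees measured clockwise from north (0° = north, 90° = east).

225°

The pressure-gradient force points toward the southeast (bearing 135°).
Geostrophic balance: in the Northern Hemisphere the Coriolis force deflects motion to the right, so the geostrophic wind blows 90° to the right of the pressure-gradient force (low pressure on the left).
Rotating 135° by 90° clockwise gives 225° — the wind blows toward the southwest.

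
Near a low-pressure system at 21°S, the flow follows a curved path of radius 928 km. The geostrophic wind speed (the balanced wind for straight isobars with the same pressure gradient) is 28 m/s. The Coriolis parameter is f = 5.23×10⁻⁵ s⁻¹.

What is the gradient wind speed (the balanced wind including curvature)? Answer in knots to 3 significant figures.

Around a low, centrifugal force acts outward with Coriolis, so pressure-gradient force balances both:
(1/ρ)|∂P/∂n| = fV + V²/R  →  V² + fR·V − fR·V_g = 0
With fR = 5.23×10⁻⁵ × 928×10³ m = 48.5 m/s:
V = [−fR + √((fR)² + 4 fR V_g)]/2 = [−48.5 + √(48.5² + 4×48.5×28)]/2 = 19.9 m/s
Subgeostrophic (V < V_g = 28 m/s), as expected around a low.
Converting: 19.9 m/s × 1.944 = 38.6 knots

38.6 knots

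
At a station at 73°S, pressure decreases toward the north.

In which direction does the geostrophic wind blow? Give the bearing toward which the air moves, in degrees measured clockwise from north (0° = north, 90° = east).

270°

The pressure-gradient force points toward the north (bearing 000°).
Geostrophic balance: in the Southern Hemisphere the Coriolis force deflects motion to the left, so the geostrophic wind blows 90° to the left of the pressure-gradient force (low pressure on the right).
Rotating 000° by 90° counterclockwise gives 270° — the wind blows toward the west.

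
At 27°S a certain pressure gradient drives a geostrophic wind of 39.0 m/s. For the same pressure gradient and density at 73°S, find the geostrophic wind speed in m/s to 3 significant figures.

With the same pressure gradient and density, V_g ∝ 1/f ∝ 1/sin φ.
V₂ = V₁ · sin φ₁ / sin φ₂ = 39.0 × sin 27° / sin 73°
V₂ = 39.0 × 0.4540/0.9563 = 18.5 m/s

18.5 m/s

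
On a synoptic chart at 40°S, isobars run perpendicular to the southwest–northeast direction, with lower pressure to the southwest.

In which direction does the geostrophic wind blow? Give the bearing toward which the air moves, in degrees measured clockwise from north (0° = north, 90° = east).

The pressure-gradient force points toward the southwest (bearing 225°).
Geostrophic balance: in the Southern Hemisphere the Coriolis force deflects motion to the left, so the geostrophic wind blows 90° to the left of the pressure-gradient force (low pressure on the right).
Rotating 225° by 90° counterclockwise gives 135° — the wind blows toward the southeast.

135°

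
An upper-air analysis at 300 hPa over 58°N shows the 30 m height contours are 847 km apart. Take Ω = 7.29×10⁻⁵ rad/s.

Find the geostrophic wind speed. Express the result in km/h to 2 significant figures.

Coriolis parameter at 58°N:
f = 2Ω sin φ = 2 × 7.29×10⁻⁵ × sin 58° = 1.24×10⁻⁴ s⁻¹
Height gradient: |∂Z/∂n| = 30 m / 847000 m = 3.54×10⁻⁵
On a pressure surface, geostrophic balance gives V_g = (g/f)|∂Z/∂n|:
V_g = 9.81 × 3.54×10⁻⁵ / 1.24×10⁻⁴ = 2.81 m/s
Converting: 2.81 m/s × 3.6 = 10 km/h

10 km/h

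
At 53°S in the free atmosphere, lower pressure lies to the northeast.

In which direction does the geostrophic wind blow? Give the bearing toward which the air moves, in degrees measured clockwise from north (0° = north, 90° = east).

The pressure-gradient force points toward the northeast (bearing 045°).
Geostrophic balance: in the Southern Hemisphere the Coriolis force deflects motion to the left, so the geostrophic wind blows 90° to the left of the pressure-gradient force (low pressure on the right).
Rotating 045° by 90° counterclockwise gives 315° — the wind blows toward the northwest.

315°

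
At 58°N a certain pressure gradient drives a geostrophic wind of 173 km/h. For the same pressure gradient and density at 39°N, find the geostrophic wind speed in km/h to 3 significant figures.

With the same pressure gradient and density, V_g ∝ 1/f ∝ 1/sin φ.
V₂ = V₁ · sin φ₁ / sin φ₂ = 173 × sin 58° / sin 39°
V₂ = 173 × 0.8480/0.6293 = 233 km/h

233 km/h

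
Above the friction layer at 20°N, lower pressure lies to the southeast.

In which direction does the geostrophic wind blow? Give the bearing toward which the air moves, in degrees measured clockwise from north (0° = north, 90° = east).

225°

The pressure-gradient force points toward the southeast (bearing 135°).
Geostrophic balance: in the Northern Hemisphere the Coriolis force deflects motion to the right, so the geostrophic wind blows 90° to the right of the pressure-gradient force (low pressure on the left).
Rotating 135° by 90° clockwise gives 225° — the wind blows toward the southwest.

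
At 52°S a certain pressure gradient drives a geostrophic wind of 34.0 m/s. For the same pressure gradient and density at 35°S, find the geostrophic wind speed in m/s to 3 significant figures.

46.7 m/s

With the same pressure gradient and density, V_g ∝ 1/f ∝ 1/sin φ.
V₂ = V₁ · sin φ₁ / sin φ₂ = 34.0 × sin 52° / sin 35°
V₂ = 34.0 × 0.7880/0.5736 = 46.7 m/s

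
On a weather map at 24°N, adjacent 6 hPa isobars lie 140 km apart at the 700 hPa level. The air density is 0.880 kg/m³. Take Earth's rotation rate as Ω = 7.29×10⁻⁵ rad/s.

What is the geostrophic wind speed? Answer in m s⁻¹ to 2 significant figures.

82 m s⁻¹

Coriolis parameter at 24°N:
f = 2Ω sin φ = 2 × 7.29×10⁻⁵ × sin 24° = 5.93×10⁻⁵ s⁻¹
Pressure gradient: |∂P/∂n| = 600 Pa / 140000 m = 4.29×10⁻³ Pa/m
Geostrophic balance (pressure-gradient force = Coriolis force):
V_g = (1/(fρ)) |∂P/∂n| = 4.29×10⁻³ / (5.93×10⁻⁵ × 0.880) = 82.1 m/s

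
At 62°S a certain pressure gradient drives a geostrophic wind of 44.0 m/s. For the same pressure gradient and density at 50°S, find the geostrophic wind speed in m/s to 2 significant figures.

With the same pressure gradient and density, V_g ∝ 1/f ∝ 1/sin φ.
V₂ = V₁ · sin φ₁ / sin φ₂ = 44.0 × sin 62° / sin 50°
V₂ = 44.0 × 0.8829/0.7660 = 51 m/s

51 m/s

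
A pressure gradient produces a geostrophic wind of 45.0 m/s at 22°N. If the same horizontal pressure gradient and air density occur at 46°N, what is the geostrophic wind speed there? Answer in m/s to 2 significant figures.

With the same pressure gradient and density, V_g ∝ 1/f ∝ 1/sin φ.
V₂ = V₁ · sin φ₁ / sin φ₂ = 45.0 × sin 22° / sin 46°
V₂ = 45.0 × 0.3746/0.7193 = 23 m/s

23 m/s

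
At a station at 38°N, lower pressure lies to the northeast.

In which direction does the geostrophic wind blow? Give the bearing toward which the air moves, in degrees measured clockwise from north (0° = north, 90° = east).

The pressure-gradient force points toward the northeast (bearing 045°).
Geostrophic balance: in the Northern Hemisphere the Coriolis force deflects motion to the right, so the geostrophic wind blows 90° to the right of the pressure-gradient force (low pressure on the left).
Rotating 045° by 90° clockwise gives 135° — the wind blows toward the southeast.

135°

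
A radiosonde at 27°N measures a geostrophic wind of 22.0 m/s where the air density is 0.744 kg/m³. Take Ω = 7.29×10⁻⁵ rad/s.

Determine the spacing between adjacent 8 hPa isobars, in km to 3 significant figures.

Coriolis parameter at 27°N:
f = 2Ω sin φ = 2 × 7.29×10⁻⁵ × sin 27° = 6.62×10⁻⁵ s⁻¹
Geostrophic balance rearranged: |∂P/∂n| = f ρ V_g
|∂P/∂n| = 6.62×10⁻⁵ × 0.744 × 22.0 = 1.08×10⁻³ Pa/m
Isobar spacing: Δn = ΔP/|∂P/∂n| = 800 Pa / 1.08×10⁻³ Pa/m = 738397 m ≈ 738 km

738 km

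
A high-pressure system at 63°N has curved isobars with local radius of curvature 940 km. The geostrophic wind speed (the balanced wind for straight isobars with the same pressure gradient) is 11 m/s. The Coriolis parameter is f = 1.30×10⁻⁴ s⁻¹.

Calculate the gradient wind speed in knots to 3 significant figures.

23.8 knots

Around a high, pressure-gradient force acts outward with centrifugal, so Coriolis balances both:
fV = (1/ρ)|∂P/∂n| + V²/R  →  V² − fR·V + fR·V_g = 0
With fR = 1.30×10⁻⁴ × 940×10³ m = 122 m/s:
V = [fR − √((fR)² − 4 fR V_g)]/2 = [122 − √(122² − 4×122×11)]/2 = 12.2 m/s
Supergeostrophic (V > V_g = 11 m/s), as expected around a high.
Converting: 12.2 m/s × 1.944 = 23.8 knots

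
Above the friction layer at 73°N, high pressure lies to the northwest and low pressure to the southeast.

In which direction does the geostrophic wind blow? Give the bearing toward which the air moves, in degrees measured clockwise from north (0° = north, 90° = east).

The pressure-gradient force points toward the southeast (bearing 135°).
Geostrophic balance: in the Northern Hemisphere the Coriolis force deflects motion to the right, so the geostrophic wind blows 90° to the right of the pressure-gradient force (low pressure on the left).
Rotating 135° by 90° clockwise gives 225° — the wind blows toward the southwest.

225°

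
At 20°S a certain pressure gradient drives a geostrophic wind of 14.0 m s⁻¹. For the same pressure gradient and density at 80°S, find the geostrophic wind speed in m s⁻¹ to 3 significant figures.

4.86 m s⁻¹

With the same pressure gradient and density, V_g ∝ 1/f ∝ 1/sin φ.
V₂ = V₁ · sin φ₁ / sin φ₂ = 14.0 × sin 20° / sin 80°
V₂ = 14.0 × 0.3420/0.9848 = 4.86 m s⁻¹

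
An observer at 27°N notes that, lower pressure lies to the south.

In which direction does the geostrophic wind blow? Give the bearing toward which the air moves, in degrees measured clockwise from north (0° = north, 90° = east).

270°

The pressure-gradient force points toward the south (bearing 180°).
Geostrophic balance: in the Northern Hemisphere the Coriolis force deflects motion to the right, so the geostrophic wind blows 90° to the right of the pressure-gradient force (low pressure on the left).
Rotating 180° by 90° clockwise gives 270° — the wind blows toward the west.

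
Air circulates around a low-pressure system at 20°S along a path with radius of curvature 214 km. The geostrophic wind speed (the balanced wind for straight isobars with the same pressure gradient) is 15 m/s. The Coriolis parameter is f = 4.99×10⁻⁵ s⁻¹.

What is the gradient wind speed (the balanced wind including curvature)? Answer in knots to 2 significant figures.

Around a low, centrifugal force acts outward with Coriolis, so pressure-gradient force balances both:
(1/ρ)|∂P/∂n| = fV + V²/R  →  V² + fR·V − fR·V_g = 0
With fR = 4.99×10⁻⁵ × 214×10³ m = 10.7 m/s:
V = [−fR + √((fR)² + 4 fR V_g)]/2 = [−10.7 + √(10.7² + 4×10.7×15)]/2 = 8.4 m/s
Subgeostrophic (V < V_g = 15 m/s), as expected around a low.
Converting: 8.4 m/s × 1.944 = 16 knots

16 knots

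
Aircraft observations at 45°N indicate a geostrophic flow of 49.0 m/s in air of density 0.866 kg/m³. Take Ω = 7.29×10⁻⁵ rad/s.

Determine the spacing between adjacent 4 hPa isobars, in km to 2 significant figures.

Coriolis parameter at 45°N:
f = 2Ω sin φ = 2 × 7.29×10⁻⁵ × sin 45° = 1.03×10⁻⁴ s⁻¹
Geostrophic balance rearranged: |∂P/∂n| = f ρ V_g
|∂P/∂n| = 1.03×10⁻⁴ × 0.866 × 49.0 = 4.37×10⁻³ Pa/m
Isobar spacing: Δn = ΔP/|∂P/∂n| = 400 Pa / 4.37×10⁻³ Pa/m = 91433 m ≈ 91 km

91 km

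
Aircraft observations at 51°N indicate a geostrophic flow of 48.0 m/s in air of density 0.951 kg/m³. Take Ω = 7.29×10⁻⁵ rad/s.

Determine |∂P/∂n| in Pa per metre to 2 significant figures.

Coriolis parameter at 51°N:
f = 2Ω sin φ = 2 × 7.29×10⁻⁵ × sin 51° = 1.13×10⁻⁴ s⁻¹
Geostrophic balance rearranged: |∂P/∂n| = f ρ V_g
|∂P/∂n| = 1.13×10⁻⁴ × 0.951 × 48.0 = 5.17×10⁻³ Pa/m

5.2×10⁻³ Pa/m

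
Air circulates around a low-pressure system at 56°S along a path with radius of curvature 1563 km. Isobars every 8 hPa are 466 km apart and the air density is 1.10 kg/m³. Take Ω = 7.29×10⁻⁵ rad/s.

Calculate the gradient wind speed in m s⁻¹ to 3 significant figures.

12.1 m s⁻¹

Coriolis parameter at 56°S:
f = 2Ω sin φ = 2 × 7.29×10⁻⁵ × sin 56° = 1.21×10⁻⁴ s⁻¹
Pressure gradient: |∂P/∂n| = 800 Pa / 466000 m = 1.72×10⁻³ Pa/m
Geostrophic speed: V_g = |∂P/∂n|/(fρ) = 1.72×10⁻³/(1.21×10⁻⁴ × 1.10) = 12.9 m/s
Around a low, centrifugal force acts outward with Coriolis, so pressure-gradient force balances both:
(1/ρ)|∂P/∂n| = fV + V²/R  →  V² + fR·V − fR·V_g = 0
With fR = 1.21×10⁻⁴ × 1563×10³ m = 189 m/s:
V = [−fR + √((fR)² + 4 fR V_g)]/2 = [−189 + √(189² + 4×189×12.9)]/2 = 12.1 m/s
Subgeostrophic (V < V_g = 12.9 m/s), as expected around a low.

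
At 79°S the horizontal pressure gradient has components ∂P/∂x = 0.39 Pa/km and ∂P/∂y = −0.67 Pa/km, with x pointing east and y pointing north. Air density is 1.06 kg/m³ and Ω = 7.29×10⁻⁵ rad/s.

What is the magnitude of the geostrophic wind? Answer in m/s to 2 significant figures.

Coriolis parameter at 79°S:
f = 2Ω sin φ = 2 × 7.29×10⁻⁵ × sin 79° = 1.43×10⁻⁴ s⁻¹
In the Southern Hemisphere f is negative: f = −1.43×10⁻⁴ s⁻¹.
Component geostrophic relations (x east, y north):
u_g = −(1/(fρ)) ∂P/∂y,  v_g = (1/(fρ)) ∂P/∂x
u_g = −(−0.67×10⁻³)/(−1.43×10⁻⁴ × 1.06) = −4.42 m/s;  v_g = (0.39×10⁻³)/(−1.43×10⁻⁴ × 1.06) = −2.57 m/s
|V_g| = √(u_g² + v_g²) = 5.11 m/s

5.1 m/s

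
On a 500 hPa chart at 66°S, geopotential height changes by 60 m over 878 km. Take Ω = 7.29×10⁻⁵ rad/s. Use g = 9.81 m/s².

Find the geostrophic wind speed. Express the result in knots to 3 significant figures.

Coriolis parameter at 66°S:
f = 2Ω sin φ = 2 × 7.29×10⁻⁵ × sin 66° = 1.33×10⁻⁴ s⁻¹
Height gradient: |∂Z/∂n| = 60 m / 878000 m = 6.83×10⁻⁵
On a pressure surface, geostrophic balance gives V_g = (g/f)|∂Z/∂n|:
V_g = 9.81 × 6.83×10⁻⁵ / 1.33×10⁻⁴ = 5.03 m/s
Converting: 5.03 m/s × 1.944 = 9.78 knots

9.78 knots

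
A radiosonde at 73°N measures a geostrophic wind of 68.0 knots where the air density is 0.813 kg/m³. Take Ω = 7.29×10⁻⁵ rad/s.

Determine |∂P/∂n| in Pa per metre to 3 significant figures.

Coriolis parameter at 73°N:
f = 2Ω sin φ = 2 × 7.29×10⁻⁵ × sin 73° = 1.39×10⁻⁴ s⁻¹
Wind speed in SI: 68.0 knots = 35.0 m/s
Geostrophic balance rearranged: |∂P/∂n| = f ρ V_g
|∂P/∂n| = 1.39×10⁻⁴ × 0.813 × 35.0 = 3.97×10⁻³ Pa/m

3.97×10⁻³ Pa/m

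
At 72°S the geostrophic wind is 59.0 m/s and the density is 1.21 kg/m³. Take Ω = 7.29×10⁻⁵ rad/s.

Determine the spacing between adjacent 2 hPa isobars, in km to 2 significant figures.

Coriolis parameter at 72°S:
f = 2Ω sin φ = 2 × 7.29×10⁻⁵ × sin 72° = 1.39×10⁻⁴ s⁻¹
Geostrophic balance rearranged: |∂P/∂n| = f ρ V_g
|∂P/∂n| = 1.39×10⁻⁴ × 1.21 × 59.0 = 9.90×10⁻³ Pa/m
Isobar spacing: Δn = ΔP/|∂P/∂n| = 200 Pa / 9.90×10⁻³ Pa/m = 20204 m ≈ 20 km

20 km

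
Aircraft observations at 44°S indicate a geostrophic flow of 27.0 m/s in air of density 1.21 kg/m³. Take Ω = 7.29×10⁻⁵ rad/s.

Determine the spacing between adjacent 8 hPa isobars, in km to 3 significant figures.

242 km

Coriolis parameter at 44°S:
f = 2Ω sin φ = 2 × 7.29×10⁻⁵ × sin 44° = 1.01×10⁻⁴ s⁻¹
Geostrophic balance rearranged: |∂P/∂n| = f ρ V_g
|∂P/∂n| = 1.01×10⁻⁴ × 1.21 × 27.0 = 3.31×10⁻³ Pa/m
Isobar spacing: Δn = ΔP/|∂P/∂n| = 800 Pa / 3.31×10⁻³ Pa/m = 241775 m ≈ 242 km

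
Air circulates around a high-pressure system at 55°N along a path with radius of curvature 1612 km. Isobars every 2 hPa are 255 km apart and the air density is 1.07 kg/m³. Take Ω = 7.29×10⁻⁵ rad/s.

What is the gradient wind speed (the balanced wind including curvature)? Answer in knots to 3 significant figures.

12.3 knots

Coriolis parameter at 55°N:
f = 2Ω sin φ = 2 × 7.29×10⁻⁵ × sin 55° = 1.19×10⁻⁴ s⁻¹
Pressure gradient: |∂P/∂n| = 200 Pa / 255000 m = 7.84×10⁻⁴ Pa/m
Geostrophic speed: V_g = |∂P/∂n|/(fρ) = 7.84×10⁻⁴/(1.19×10⁻⁴ × 1.07) = 6.14 m/s
Around a high, pressure-gradient force acts outward with centrifugal, so Coriolis balances both:
fV = (1/ρ)|∂P/∂n| + V²/R  →  V² − fR·V + fR·V_g = 0
With fR = 1.19×10⁻⁴ × 1612×10³ m = 193 m/s:
V = [fR − √((fR)² − 4 fR V_g)]/2 = [193 − √(193² − 4×193×6.14)]/2 = 6.35 m/s
Supergeostrophic (V > V_g = 6.14 m/s), as expected around a high.
Converting: 6.35 m/s × 1.944 = 12.3 knots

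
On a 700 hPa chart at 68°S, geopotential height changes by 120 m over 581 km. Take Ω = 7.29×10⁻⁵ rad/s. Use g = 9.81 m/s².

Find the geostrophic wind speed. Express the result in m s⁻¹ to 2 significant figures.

15 m s⁻¹

Coriolis parameter at 68°S:
f = 2Ω sin φ = 2 × 7.29×10⁻⁵ × sin 68° = 1.35×10⁻⁴ s⁻¹
Height gradient: |∂Z/∂n| = 120 m / 581000 m = 2.07×10⁻⁴
On a pressure surface, geostrophic balance gives V_g = (g/f)|∂Z/∂n|:
V_g = 9.81 × 2.07×10⁻⁴ / 1.35×10⁻⁴ = 15.0 m/s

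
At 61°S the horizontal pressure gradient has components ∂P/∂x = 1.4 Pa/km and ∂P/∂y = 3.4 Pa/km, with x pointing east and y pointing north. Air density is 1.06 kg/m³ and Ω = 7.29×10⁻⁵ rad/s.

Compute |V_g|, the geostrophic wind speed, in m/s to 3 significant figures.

Coriolis parameter at 61°S:
f = 2Ω sin φ = 2 × 7.29×10⁻⁵ × sin 61° = 1.28×10⁻⁴ s⁻¹
In the Southern Hemisphere f is negative: f = −1.28×10⁻⁴ s⁻¹.
Component geostrophic relations (x east, y north):
u_g = −(1/(fρ)) ∂P/∂y,  v_g = (1/(fρ)) ∂P/∂x
u_g = −(3.4×10⁻³)/(−1.28×10⁻⁴ × 1.06) = 25.2 m/s;  v_g = (1.4×10⁻³)/(−1.28×10⁻⁴ × 1.06) = −10.4 m/s
|V_g| = √(u_g² + v_g²) = 27.2 m/s

27.2 m/s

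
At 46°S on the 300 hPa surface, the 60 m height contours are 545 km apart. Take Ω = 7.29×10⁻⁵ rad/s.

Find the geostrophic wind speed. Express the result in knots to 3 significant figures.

20.0 knots

Coriolis parameter at 46°S:
f = 2Ω sin φ = 2 × 7.29×10⁻⁵ × sin 46° = 1.05×10⁻⁴ s⁻¹
Height gradient: |∂Z/∂n| = 60 m / 545000 m = 1.10×10⁻⁴
On a pressure surface, geostrophic balance gives V_g = (g/f)|∂Z/∂n|:
V_g = 9.81 × 1.10×10⁻⁴ / 1.05×10⁻⁴ = 10.3 m/s
Converting: 10.3 m/s × 1.944 = 20.0 knots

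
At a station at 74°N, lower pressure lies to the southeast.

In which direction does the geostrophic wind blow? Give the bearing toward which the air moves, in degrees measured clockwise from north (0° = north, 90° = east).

The pressure-gradient force points toward the southeast (bearing 135°).
Geostrophic balance: in the Northern Hemisphere the Coriolis force deflects motion to the right, so the geostrophic wind blows 90° to the right of the pressure-gradient force (low pressure on the left).
Rotating 135° by 90° clockwise gives 225° — the wind blows toward the southwest.

225°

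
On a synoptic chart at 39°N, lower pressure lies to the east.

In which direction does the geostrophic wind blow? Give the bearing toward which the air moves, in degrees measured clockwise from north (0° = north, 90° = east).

The pressure-gradient force points toward the east (bearing 090°).
Geostrophic balance: in the Northern Hemisphere the Coriolis force deflects motion to the right, so the geostrophic wind blows 90° to the right of the pressure-gradient force (low pressure on the left).
Rotating 090° by 90° clockwise gives 180° — the wind blows toward the south.

180°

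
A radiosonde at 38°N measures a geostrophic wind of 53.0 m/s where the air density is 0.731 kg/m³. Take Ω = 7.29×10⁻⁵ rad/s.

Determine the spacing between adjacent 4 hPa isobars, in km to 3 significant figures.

115 km

Coriolis parameter at 38°N:
f = 2Ω sin φ = 2 × 7.29×10⁻⁵ × sin 38° = 8.98×10⁻⁵ s⁻¹
Geostrophic balance rearranged: |∂P/∂n| = f ρ V_g
|∂P/∂n| = 8.98×10⁻⁵ × 0.731 × 53.0 = 3.48×10⁻³ Pa/m
Isobar spacing: Δn = ΔP/|∂P/∂n| = 400 Pa / 3.48×10⁻³ Pa/m = 115018 m ≈ 115 km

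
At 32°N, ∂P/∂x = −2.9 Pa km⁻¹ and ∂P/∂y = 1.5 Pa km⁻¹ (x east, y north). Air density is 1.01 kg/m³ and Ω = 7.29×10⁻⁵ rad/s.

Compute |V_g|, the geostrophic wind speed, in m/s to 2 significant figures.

42 m/s

Coriolis parameter at 32°N:
f = 2Ω sin φ = 2 × 7.29×10⁻⁵ × sin 32° = 7.73×10⁻⁵ s⁻¹
Component geostrophic relations (x east, y north):
u_g = −(1/(fρ)) ∂P/∂y,  v_g = (1/(fρ)) ∂P/∂x
u_g = −(1.5×10⁻³)/(7.73×10⁻⁵ × 1.01) = −19.2 m/s;  v_g = (−2.9×10⁻³)/(7.73×10⁻⁵ × 1.01) = −37.2 m/s
|V_g| = √(u_g² + v_g²) = 41.8 m/s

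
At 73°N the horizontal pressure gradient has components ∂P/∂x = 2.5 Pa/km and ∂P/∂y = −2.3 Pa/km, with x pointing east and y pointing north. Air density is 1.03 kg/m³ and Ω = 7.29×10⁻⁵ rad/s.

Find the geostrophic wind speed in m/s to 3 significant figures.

Coriolis parameter at 73°N:
f = 2Ω sin φ = 2 × 7.29×10⁻⁵ × sin 73° = 1.39×10⁻⁴ s⁻¹
Component geostrophic relations (x east, y north):
u_g = −(1/(fρ)) ∂P/∂y,  v_g = (1/(fρ)) ∂P/∂x
u_g = −(−2.3×10⁻³)/(1.39×10⁻⁴ × 1.03) = 16.0 m/s;  v_g = (2.5×10⁻³)/(1.39×10⁻⁴ × 1.03) = 17.4 m/s
|V_g| = √(u_g² + v_g²) = 23.7 m/s

23.7 m/s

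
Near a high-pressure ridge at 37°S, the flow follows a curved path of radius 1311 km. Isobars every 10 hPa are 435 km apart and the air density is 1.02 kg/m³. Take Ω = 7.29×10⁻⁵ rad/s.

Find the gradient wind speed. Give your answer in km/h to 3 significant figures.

139 km/h

Coriolis parameter at 37°S:
f = 2Ω sin φ = 2 × 7.29×10⁻⁵ × sin 37° = 8.77×10⁻⁵ s⁻¹
Pressure gradient: |∂P/∂n| = 1000 Pa / 435000 m = 2.30×10⁻³ Pa/m
Geostrophic speed: V_g = |∂P/∂n|/(fρ) = 2.30×10⁻³/(8.77×10⁻⁵ × 1.02) = 25.7 m/s
Around a high, pressure-gradient force acts outward with centrifugal, so Coriolis balances both:
fV = (1/ρ)|∂P/∂n| + V²/R  →  V² − fR·V + fR·V_g = 0
With fR = 8.77×10⁻⁵ × 1311×10³ m = 115 m/s:
V = [fR − √((fR)² − 4 fR V_g)]/2 = [115 − √(115² − 4×115×25.7)]/2 = 38.7 m/s
Supergeostrophic (V > V_g = 25.7 m/s), as expected around a high.
Converting: 38.7 m/s × 3.6 = 139 km/h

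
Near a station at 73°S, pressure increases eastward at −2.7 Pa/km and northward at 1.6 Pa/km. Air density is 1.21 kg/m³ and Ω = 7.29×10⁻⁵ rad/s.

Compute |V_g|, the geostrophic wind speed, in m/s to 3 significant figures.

18.6 m/s

Coriolis parameter at 73°S:
f = 2Ω sin φ = 2 × 7.29×10⁻⁵ × sin 73° = 1.39×10⁻⁴ s⁻¹
In the Southern Hemisphere f is negative: f = −1.39×10⁻⁴ s⁻¹.
Component geostrophic relations (x east, y north):
u_g = −(1/(fρ)) ∂P/∂y,  v_g = (1/(fρ)) ∂P/∂x
u_g = −(1.6×10⁻³)/(−1.39×10⁻⁴ × 1.21) = 9.48 m/s;  v_g = (−2.7×10⁻³)/(−1.39×10⁻⁴ × 1.21) = 16.0 m/s
|V_g| = √(u_g² + v_g²) = 18.6 m/s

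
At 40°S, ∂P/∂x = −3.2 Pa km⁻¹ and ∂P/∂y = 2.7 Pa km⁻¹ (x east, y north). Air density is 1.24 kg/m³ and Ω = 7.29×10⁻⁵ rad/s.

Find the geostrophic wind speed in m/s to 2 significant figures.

36 m/s

Coriolis parameter at 40°S:
f = 2Ω sin φ = 2 × 7.29×10⁻⁵ × sin 40° = 9.37×10⁻⁵ s⁻¹
In the Southern Hemisphere f is negative: f = −9.37×10⁻⁵ s⁻¹.
Component geostrophic relations (x east, y north):
u_g = −(1/(fρ)) ∂P/∂y,  v_g = (1/(fρ)) ∂P/∂x
u_g = −(2.7×10⁻³)/(−9.37×10⁻⁵ × 1.24) = 23.2 m/s;  v_g = (−3.2×10⁻³)/(−9.37×10⁻⁵ × 1.24) = 27.5 m/s
|V_g| = √(u_g² + v_g²) = 36.0 m/s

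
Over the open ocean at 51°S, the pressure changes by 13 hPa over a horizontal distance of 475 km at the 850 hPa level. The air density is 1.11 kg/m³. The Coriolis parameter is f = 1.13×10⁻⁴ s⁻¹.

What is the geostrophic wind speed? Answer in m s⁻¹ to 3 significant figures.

Pressure gradient: |∂P/∂n| = 1300 Pa / 475000 m = 2.74×10⁻³ Pa/m
Geostrophic balance (pressure-gradient force = Coriolis force):
V_g = (1/(fρ)) |∂P/∂n| = 2.74×10⁻³ / (1.13×10⁻⁴ × 1.11) = 21.8 m/s

21.8 m s⁻¹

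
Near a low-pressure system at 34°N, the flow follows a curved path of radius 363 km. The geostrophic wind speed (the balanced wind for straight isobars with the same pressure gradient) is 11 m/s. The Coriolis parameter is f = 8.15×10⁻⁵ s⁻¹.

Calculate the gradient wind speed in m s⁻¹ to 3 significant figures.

8.54 m s⁻¹

Around a low, centrifugal force acts outward with Coriolis, so pressure-gradient force balances both:
(1/ρ)|∂P/∂n| = fV + V²/R  →  V² + fR·V − fR·V_g = 0
With fR = 8.15×10⁻⁵ × 363×10³ m = 29.6 m/s:
V = [−fR + √((fR)² + 4 fR V_g)]/2 = [−29.6 + √(29.6² + 4×29.6×11)]/2 = 8.54 m/s
Subgeostrophic (V < V_g = 11 m/s), as expected around a low.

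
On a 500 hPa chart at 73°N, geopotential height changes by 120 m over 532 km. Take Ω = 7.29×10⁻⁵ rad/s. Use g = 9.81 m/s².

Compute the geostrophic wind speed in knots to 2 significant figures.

31 knots

Coriolis parameter at 73°N:
f = 2Ω sin φ = 2 × 7.29×10⁻⁵ × sin 73° = 1.39×10⁻⁴ s⁻¹
Height gradient: |∂Z/∂n| = 120 m / 532000 m = 2.26×10⁻⁴
On a pressure surface, geostrophic balance gives V_g = (g/f)|∂Z/∂n|:
V_g = 9.81 × 2.26×10⁻⁴ / 1.39×10⁻⁴ = 15.9 m/s
Converting: 15.9 m/s × 1.944 = 31 knots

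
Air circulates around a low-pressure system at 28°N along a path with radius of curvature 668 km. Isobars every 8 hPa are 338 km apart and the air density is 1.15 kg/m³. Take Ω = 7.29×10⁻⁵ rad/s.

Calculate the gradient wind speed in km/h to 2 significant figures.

75 km/h

Coriolis parameter at 28°N:
f = 2Ω sin φ = 2 × 7.29×10⁻⁵ × sin 28° = 6.84×10⁻⁵ s⁻¹
Pressure gradient: |∂P/∂n| = 800 Pa / 338000 m = 2.37×10⁻³ Pa/m
Geostrophic speed: V_g = |∂P/∂n|/(fρ) = 2.37×10⁻³/(6.84×10⁻⁵ × 1.15) = 30.1 m/s
Around a low, centrifugal force acts outward with Coriolis, so pressure-gradient force balances both:
(1/ρ)|∂P/∂n| = fV + V²/R  →  V² + fR·V − fR·V_g = 0
With fR = 6.84×10⁻⁵ × 668×10³ m = 45.7 m/s:
V = [−fR + √((fR)² + 4 fR V_g)]/2 = [−45.7 + √(45.7² + 4×45.7×30.1)]/2 = 20.7 m/s
Subgeostrophic (V < V_g = 30.1 m/s), as expected around a low.
Converting: 20.7 m/s × 3.6 = 75 km/h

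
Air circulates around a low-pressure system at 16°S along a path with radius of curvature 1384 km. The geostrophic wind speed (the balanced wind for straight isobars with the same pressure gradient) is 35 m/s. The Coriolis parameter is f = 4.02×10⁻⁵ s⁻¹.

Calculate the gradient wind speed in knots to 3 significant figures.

47.3 knots

Around a low, centrifugal force acts outward with Coriolis, so pressure-gradient force balances both:
(1/ρ)|∂P/∂n| = fV + V²/R  →  V² + fR·V − fR·V_g = 0
With fR = 4.02×10⁻⁵ × 1384×10³ m = 55.6 m/s:
V = [−fR + √((fR)² + 4 fR V_g)]/2 = [−55.6 + √(55.6² + 4×55.6×35)]/2 = 24.3 m/s
Subgeostrophic (V < V_g = 35 m/s), as expected around a low.
Converting: 24.3 m/s × 1.944 = 47.3 knots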